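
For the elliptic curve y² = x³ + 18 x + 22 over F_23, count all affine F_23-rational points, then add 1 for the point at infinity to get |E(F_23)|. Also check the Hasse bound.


Affine points = {(1, 8), (1, 15), (6, 1), (6, 22), (7, 10), (7, 13), (9, 4), (9, 19), (10, 11), (10, 12), (16, 6), (16, 17), (19, 1), (19, 22), (21, 1), (21, 22), (22, 7), (22, 16)}; affine count = 18; |E(F_23)| = 19.

Discriminant check: Δ ∝ 4a³ + 27b² = 4·18³ + 27·22² = 4·5832 + 27·484 ≡ 10 (mod 23). Nonzero ⇒ E is nonsingular.
For each x ∈ F_23, compute rhs = x³ + 18·x + 22 mod 23, then count y ∈ F_23 with y² ≡ rhs.
  x = 0: rhs = 22, matching y values: none (0 points).
  x = 1: rhs = 18, matching y values: 8, 15 (2 points).
  x = 2: rhs = 20, matching y values: none (0 points).
  x = 3: rhs = 11, matching y values: none (0 points).
  x = 4: rhs = 20, matching y values: none (0 points).
  x = 5: rhs = 7, matching y values: none (0 points).
  x = 6: rhs = 1, matching y values: 1, 22 (2 points).
  x = 7: rhs = 8, matching y values: 10, 13 (2 points).
  x = 8: rhs = 11, matching y values: none (0 points).
  x = 9: rhs = 16, matching y values: 4, 19 (2 points).
  x = 10: rhs = 6, matching y values: 11, 12 (2 points).
  x = 11: rhs = 10, matching y values: none (0 points).
  x = 12: rhs = 11, matching y values: none (0 points).
  x = 13: rhs = 15, matching y values: none (0 points).
  x = 14: rhs = 5, matching y values: none (0 points).
  x = 15: rhs = 10, matching y values: none (0 points).
  x = 16: rhs = 13, matching y values: 6, 17 (2 points).
  x = 17: rhs = 20, matching y values: none (0 points).
  x = 18: rhs = 14, matching y values: none (0 points).
  x = 19: rhs = 1, matching y values: 1, 22 (2 points).
  x = 20: rhs = 10, matching y values: none (0 points).
  x = 21: rhs = 1, matching y values: 1, 22 (2 points).
  x = 22: rhs = 3, matching y values: 7, 16 (2 points).
Total affine count: 18.
Full point count |E(F_23)| = 18 + 1 = 19.
Hasse bound: |19 − (23+1)| = |-5| = 5 ≤ 2√23 ≈ 9.5917 ✓.


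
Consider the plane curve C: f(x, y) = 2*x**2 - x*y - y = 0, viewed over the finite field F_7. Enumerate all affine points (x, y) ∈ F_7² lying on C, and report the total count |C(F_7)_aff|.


Affine F_7-points: {(0, 0), (1, 1), (2, 5), (3, 1), (4, 5), (5, 6)}; count = 6.

For each of the 49 pairs (x, y) ∈ F_7², evaluate f(x, y) mod 7. Record the zeros.
  x = 0: [0↦0, 1↦6, 2↦5, 3↦4, 4↦3, 5↦2, 6↦1]  zeros at y ∈ {0}
  x = 1: [0↦2, 1↦0, 2↦5, 3↦3, 4↦1, 5↦6, 6↦4]  zeros at y ∈ {1}
  x = 2: [0↦1, 1↦5, 2↦2, 3↦6, 4↦3, 5↦0, 6↦4]  zeros at y ∈ {5}
  x = 3: [0↦4, 1↦0, 2↦3, 3↦6, 4↦2, 5↦5, 6↦1]  zeros at y ∈ {1}
  x = 4: [0↦4, 1↦6, 2↦1, 3↦3, 4↦5, 5↦0, 6↦2]  zeros at y ∈ {5}
  x = 5: [0↦1, 1↦2, 2↦3, 3↦4, 4↦5, 5↦6, 6↦0]  zeros at y ∈ {6}
  x = 6: [0↦2, 1↦2, 2↦2, 3↦2, 4↦2, 5↦2, 6↦2]  zeros at y ∈ ∅
Collecting zeros: affine points = {(0, 0), (1, 1), (2, 5), (3, 1), (4, 5), (5, 6)}.
Total count |C(F_7)_aff| = 6.


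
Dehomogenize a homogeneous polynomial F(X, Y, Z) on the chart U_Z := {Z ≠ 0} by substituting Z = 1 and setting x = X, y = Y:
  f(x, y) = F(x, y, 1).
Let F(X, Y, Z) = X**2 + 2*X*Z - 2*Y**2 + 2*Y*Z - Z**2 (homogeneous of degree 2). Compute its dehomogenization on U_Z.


f(x, y) = x**2 + 2*x - 2*y**2 + 2*y - 1

On U_Z we set Z = 1. Each monomial c·X^i·Y^j·Z^k in F becomes c·x^i·y^j·1^k = c·x^i·y^j.
Substituting Z = 1: F(X, Y, 1) = x**2 + 2*x - 2*y**2 + 2*y - 1.
Note: deg(f) ≤ deg(F) = 2; strict inequality happens when F is divisible by Z (lost terms).


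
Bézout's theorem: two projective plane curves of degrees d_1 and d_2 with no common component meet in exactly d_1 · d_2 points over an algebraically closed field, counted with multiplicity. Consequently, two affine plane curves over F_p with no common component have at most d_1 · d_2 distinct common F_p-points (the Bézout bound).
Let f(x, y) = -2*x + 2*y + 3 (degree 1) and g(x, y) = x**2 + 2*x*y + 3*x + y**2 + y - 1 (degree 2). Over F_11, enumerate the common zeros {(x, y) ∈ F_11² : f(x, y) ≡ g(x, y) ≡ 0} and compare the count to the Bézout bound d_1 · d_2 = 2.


Common zeros: ∅; count = 0; Bézout bound = 2.

deg(f) = 1, deg(g) = 2, so Bézout bound = 2.
Scan x ∈ F_11. For each x, list the y ∈ F_11 with f(x, y) ≡ 0 and those with g(x, y) ≡ 0 (mod 11); the common zeros in that column are the intersection.
  x = 0: f ≡ 0 at y ∈ {4}; g ≡ 0 at y ∈ {3, 7}; common: ∅.
  x = 1: f ≡ 0 at y ∈ {5}; g ≡ 0 at y ∈ ∅; common: ∅.
  x = 2: f ≡ 0 at y ∈ {6}; g ≡ 0 at y ∈ {3}; common: ∅.
  x = 3: f ≡ 0 at y ∈ {7}; g ≡ 0 at y ∈ {5, 10}; common: ∅.
  x = 4: f ≡ 0 at y ∈ {8}; g ≡ 0 at y ∈ ∅; common: ∅.
  x = 5: f ≡ 0 at y ∈ {9}; g ≡ 0 at y ∈ {4, 7}; common: ∅.
  x = 6: f ≡ 0 at y ∈ {10}; g ≡ 0 at y ∈ {4, 5}; common: ∅.
  x = 7: f ≡ 0 at y ∈ {0}; g ≡ 0 at y ∈ {8, 10}; common: ∅.
  x = 8: f ≡ 0 at y ∈ {1}; g ≡ 0 at y ∈ ∅; common: ∅.
  x = 9: f ≡ 0 at y ∈ {2}; g ≡ 0 at y ∈ ∅; common: ∅.
  x = 10: f ≡ 0 at y ∈ {3}; g ≡ 0 at y ∈ ∅; common: ∅.
Collecting: common zeros = ∅, so the count is 0.
Comparison with the Bézout bound: 0 ≤ 2 = deg(f)·deg(g), as expected for curves with no common component (the affine F_11-count falls short of the bound because intersections may lie at infinity, over extension fields, or carry multiplicity).


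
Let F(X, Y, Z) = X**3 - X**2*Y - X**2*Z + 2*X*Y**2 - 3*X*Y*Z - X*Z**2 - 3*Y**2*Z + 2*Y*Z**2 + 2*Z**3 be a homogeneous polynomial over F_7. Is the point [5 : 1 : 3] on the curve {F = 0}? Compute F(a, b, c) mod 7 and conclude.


F(5,1,3) ≡ 1 (mod 7); P is NOT on the curve.

Evaluate F(5, 1, 3) term-by-term (mod 7).
  X**3 ↦ 1·125·1·1 = 125
  -X**2*Y ↦ -1·25·1·1 = -25
  -X**2*Z ↦ -1·25·1·3 = -75
  2*X*Y**2 ↦ 2·5·1·1 = 10
  -3*X*Y*Z ↦ -3·5·1·3 = -45
  -X*Z**2 ↦ -1·5·1·9 = -45
  -3*Y**2*Z ↦ -3·1·1·3 = -9
  2*Y*Z**2 ↦ 2·1·1·9 = 18
  2*Z**3 ↦ 2·1·1·27 = 54
Sum: F(5, 1, 3) = (125) + (-25) + (-75) + (10) + (-45) + (-45) + (-9) + (18) + (54) = 8.
Reducing mod 7: 8 ≡ 1 (mod 7).
Since F(a, b, c) ≡ 1 ≠ 0 (mod 7), P does NOT lie on the curve.


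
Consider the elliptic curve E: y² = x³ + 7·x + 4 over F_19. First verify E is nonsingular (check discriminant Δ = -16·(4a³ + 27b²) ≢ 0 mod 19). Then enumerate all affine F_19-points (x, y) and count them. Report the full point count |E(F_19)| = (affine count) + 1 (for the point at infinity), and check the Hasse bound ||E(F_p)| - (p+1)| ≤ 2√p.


Affine points = {(0, 2), (0, 17), (2, 8), (2, 11), (4, 1), (4, 18), (7, 4), (7, 15), (9, 6), (9, 13), (11, 5), (11, 14), (12, 7), (12, 12), (15, 8), (15, 11), (17, 1), (17, 18)}; affine count = 18; |E(F_19)| = 19.

Discriminant check: Δ ∝ 4a³ + 27b² = 4·7³ + 27·4² = 4·343 + 27·16 ≡ 18 (mod 19). Nonzero ⇒ E is nonsingular.
For each x ∈ F_19, compute rhs = x³ + 7·x + 4 mod 19, then count y ∈ F_19 with y² ≡ rhs.
  x = 0: rhs = 4, matching y values: 2, 17 (2 points).
  x = 1: rhs = 12, matching y values: none (0 points).
  x = 2: rhs = 7, matching y values: 8, 11 (2 points).
  x = 3: rhs = 14, matching y values: none (0 points).
  x = 4: rhs = 1, matching y values: 1, 18 (2 points).
  x = 5: rhs = 12, matching y values: none (0 points).
  x = 6: rhs = 15, matching y values: none (0 points).
  x = 7: rhs = 16, matching y values: 4, 15 (2 points).
  x = 8: rhs = 2, matching y values: none (0 points).
  x = 9: rhs = 17, matching y values: 6, 13 (2 points).
  x = 10: rhs = 10, matching y values: none (0 points).
  x = 11: rhs = 6, matching y values: 5, 14 (2 points).
  x = 12: rhs = 11, matching y values: 7, 12 (2 points).
  x = 13: rhs = 12, matching y values: none (0 points).
  x = 14: rhs = 15, matching y values: none (0 points).
  x = 15: rhs = 7, matching y values: 8, 11 (2 points).
  x = 16: rhs = 13, matching y values: none (0 points).
  x = 17: rhs = 1, matching y values: 1, 18 (2 points).
  x = 18: rhs = 15, matching y values: none (0 points).
Total affine count: 18.
Full point count |E(F_19)| = 18 + 1 = 19.
Hasse bound: |19 − (19+1)| = |-1| = 1 ≤ 2√19 ≈ 8.7178 ✓.


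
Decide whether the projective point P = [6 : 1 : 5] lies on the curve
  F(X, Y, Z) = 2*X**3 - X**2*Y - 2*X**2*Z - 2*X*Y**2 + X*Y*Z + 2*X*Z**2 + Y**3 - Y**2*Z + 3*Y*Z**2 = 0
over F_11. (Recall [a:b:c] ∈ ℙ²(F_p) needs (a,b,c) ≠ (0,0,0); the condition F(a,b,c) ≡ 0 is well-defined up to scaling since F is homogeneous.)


F(6,1,5) ≡ 7 (mod 11); P is NOT on the curve.

Evaluate F(6, 1, 5) term-by-term (mod 11).
  2*X**3 ↦ 2·216·1·1 = 432
  -X**2*Y ↦ -1·36·1·1 = -36
  -2*X**2*Z ↦ -2·36·1·5 = -360
  -2*X*Y**2 ↦ -2·6·1·1 = -12
  X*Y*Z ↦ 1·6·1·5 = 30
  2*X*Z**2 ↦ 2·6·1·25 = 300
  Y**3 ↦ 1·1·1·1 = 1
  -Y**2*Z ↦ -1·1·1·5 = -5
  3*Y*Z**2 ↦ 3·1·1·25 = 75
Sum: F(6, 1, 5) = (432) + (-36) + (-360) + (-12) + (30) + (300) + (1) + (-5) + (75) = 425.
Reducing mod 11: 425 ≡ 7 (mod 11).
Since F(a, b, c) ≡ 7 ≠ 0 (mod 11), P does NOT lie on the curve.


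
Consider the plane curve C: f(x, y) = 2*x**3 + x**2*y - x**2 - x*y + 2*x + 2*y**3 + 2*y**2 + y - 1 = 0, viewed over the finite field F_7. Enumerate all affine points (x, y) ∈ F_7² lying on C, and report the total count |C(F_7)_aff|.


Affine F_7-points: {(1, 1), (1, 2), (1, 3), (3, 4), (3, 5), (4, 0), (5, 1)}; count = 7.

For each of the 49 pairs (x, y) ∈ F_7², evaluate f(x, y) mod 7. Record the zeros.
  x = 0: [0↦6, 1↦4, 2↦4, 3↦4, 4↦2, 5↦3, 6↦5]  zeros at y ∈ ∅
  x = 1: [0↦2, 1↦0, 2↦0, 3↦0, 4↦5, 5↦6, 6↦1]  zeros at y ∈ {1, 2, 3}
  x = 2: [0↦1, 1↦1, 2↦3, 3↦5, 4↦5, 5↦1, 6↦5]  zeros at y ∈ ∅
  x = 3: [0↦1, 1↦5, 2↦4, 3↦3, 4↦0, 5↦0, 6↦1]  zeros at y ∈ {4, 5}
  x = 4: [0↦0, 1↦3, 2↦1, 3↦6, 4↦2, 5↦1, 6↦1]  zeros at y ∈ {0}
  x = 5: [0↦3, 1↦0, 2↦6, 3↦5, 4↦2, 5↦2, 6↦3]  zeros at y ∈ {1}
  x = 6: [0↦1, 1↦1, 2↦3, 3↦5, 4↦5, 5↦1, 6↦5]  zeros at y ∈ ∅
Collecting zeros: affine points = {(1, 1), (1, 2), (1, 3), (3, 4), (3, 5), (4, 0), (5, 1)}.
Total count |C(F_7)_aff| = 7.


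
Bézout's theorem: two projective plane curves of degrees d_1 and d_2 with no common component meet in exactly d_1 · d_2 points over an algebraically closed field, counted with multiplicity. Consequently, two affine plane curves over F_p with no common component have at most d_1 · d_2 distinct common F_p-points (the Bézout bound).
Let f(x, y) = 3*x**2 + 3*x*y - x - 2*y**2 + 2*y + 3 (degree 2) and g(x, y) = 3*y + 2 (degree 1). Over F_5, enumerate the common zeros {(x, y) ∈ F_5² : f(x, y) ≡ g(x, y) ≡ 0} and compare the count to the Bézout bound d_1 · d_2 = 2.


Common zeros: ∅; count = 0; Bézout bound = 2.

deg(f) = 2, deg(g) = 1, so Bézout bound = 2.
Scan x ∈ F_5. For each x, list the y ∈ F_5 with f(x, y) ≡ 0 and those with g(x, y) ≡ 0 (mod 5); the common zeros in that column are the intersection.
  x = 0: f ≡ 0 at y ∈ ∅; g ≡ 0 at y ∈ {1}; common: ∅.
  x = 1: f ≡ 0 at y ∈ {0}; g ≡ 0 at y ∈ {1}; common: ∅.
  x = 2: f ≡ 0 at y ∈ ∅; g ≡ 0 at y ∈ {1}; common: ∅.
  x = 3: f ≡ 0 at y ∈ ∅; g ≡ 0 at y ∈ {1}; common: ∅.
  x = 4: f ≡ 0 at y ∈ ∅; g ≡ 0 at y ∈ {1}; common: ∅.
Collecting: common zeros = ∅, so the count is 0.
Comparison with the Bézout bound: 0 ≤ 2 = deg(f)·deg(g), as expected for curves with no common component (the affine F_5-count falls short of the bound because intersections may lie at infinity, over extension fields, or carry multiplicity).


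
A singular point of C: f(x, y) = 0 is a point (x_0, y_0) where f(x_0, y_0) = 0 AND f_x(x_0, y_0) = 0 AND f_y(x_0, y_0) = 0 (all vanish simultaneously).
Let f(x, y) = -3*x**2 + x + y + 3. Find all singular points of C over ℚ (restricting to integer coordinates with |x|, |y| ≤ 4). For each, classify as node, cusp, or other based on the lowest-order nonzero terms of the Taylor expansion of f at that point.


No singular points in the scanned grid; C is smooth there.

Compute partial derivatives:
  f_x = 1 - 6*x.
  f_y = 1.
f_y = 1 is a nonzero constant, so f_y never vanishes: no point (x, y) can satisfy f = f_x = f_y = 0. In particular no (x, y) ∈ {−4, ..., 4}² is singular; the curve is smooth.


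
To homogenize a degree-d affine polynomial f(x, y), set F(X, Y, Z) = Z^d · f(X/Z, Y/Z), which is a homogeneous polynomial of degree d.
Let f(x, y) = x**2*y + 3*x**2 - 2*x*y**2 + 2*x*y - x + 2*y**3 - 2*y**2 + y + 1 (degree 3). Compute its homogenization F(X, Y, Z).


F(X, Y, Z) = X**2*Y + 3*X**2*Z - 2*X*Y**2 + 2*X*Y*Z - X*Z**2 + 2*Y**3 - 2*Y**2*Z + Y*Z**2 + Z**3

deg(f) = 3.
Substitute x = X/Z, y = Y/Z into f, then multiply by Z^3.
  monomial 1·x^2·y^1 ↦ 1·X^2·Y^1·Z^0.
  monomial 3·x^2·y^0 ↦ 3·X^2·Y^0·Z^1.
  monomial -2·x^1·y^2 ↦ -2·X^1·Y^2·Z^0.
  monomial 2·x^1·y^1 ↦ 2·X^1·Y^1·Z^1.
  monomial -1·x^1·y^0 ↦ -1·X^1·Y^0·Z^2.
  monomial 2·x^0·y^3 ↦ 2·X^0·Y^3·Z^0.
  monomial -2·x^0·y^2 ↦ -2·X^0·Y^2·Z^1.
  monomial 1·x^0·y^1 ↦ 1·X^0·Y^1·Z^2.
  monomial 1·x^0·y^0 ↦ 1·X^0·Y^0·Z^3.
Collecting: F(X, Y, Z) = X**2*Y + 3*X**2*Z - 2*X*Y**2 + 2*X*Y*Z - X*Z**2 + 2*Y**3 - 2*Y**2*Z + Y*Z**2 + Z**3.


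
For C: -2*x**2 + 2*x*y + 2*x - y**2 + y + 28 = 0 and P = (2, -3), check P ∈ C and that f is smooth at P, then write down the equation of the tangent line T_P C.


Tangent line at P: -12*x + 11*y + 57 = 0.

Step 1: f(2, -3) = 0, so P lies on C.
Step 2: partial derivatives
  f_x(x, y) = -4*x + 2*y + 2, f_y(x, y) = 2*x - 2*y + 1.
  f_x(P) = -12, f_y(P) = 11 (gradient nonzero, so P is smooth).
Step 3: tangent line at P: -12·(x − 2) + 11·(y − -3) = 0.
Expanding: -12*x + 11*y + 57 = 0.


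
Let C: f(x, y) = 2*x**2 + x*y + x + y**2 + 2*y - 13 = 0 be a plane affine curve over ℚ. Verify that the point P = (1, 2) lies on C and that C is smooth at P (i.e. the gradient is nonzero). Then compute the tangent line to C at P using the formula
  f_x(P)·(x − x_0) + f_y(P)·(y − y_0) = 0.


Tangent line at P: 7*x + 7*y - 21 = 0.

Step 1: f(1, 2) = 0, so P lies on C.
Step 2: partial derivatives
  f_x(x, y) = 4*x + y + 1, f_y(x, y) = x + 2*y + 2.
  f_x(P) = 7, f_y(P) = 7 (gradient nonzero, so P is smooth).
Step 3: tangent line at P: 7·(x − 1) + 7·(y − 2) = 0.
Expanding: 7*x + 7*y - 21 = 0.


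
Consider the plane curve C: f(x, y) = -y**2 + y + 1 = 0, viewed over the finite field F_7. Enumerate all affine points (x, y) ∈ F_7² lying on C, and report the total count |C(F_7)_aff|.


Affine F_7-points: ∅; count = 0.

For each of the 49 pairs (x, y) ∈ F_7², evaluate f(x, y) mod 7. Record the zeros.
  x = 0: [0↦1, 1↦1, 2↦6, 3↦2, 4↦3, 5↦2, 6↦6]  zeros at y ∈ ∅
  x = 1: [0↦1, 1↦1, 2↦6, 3↦2, 4↦3, 5↦2, 6↦6]  zeros at y ∈ ∅
  x = 2: [0↦1, 1↦1, 2↦6, 3↦2, 4↦3, 5↦2, 6↦6]  zeros at y ∈ ∅
  x = 3: [0↦1, 1↦1, 2↦6, 3↦2, 4↦3, 5↦2, 6↦6]  zeros at y ∈ ∅
  x = 4: [0↦1, 1↦1, 2↦6, 3↦2, 4↦3, 5↦2, 6↦6]  zeros at y ∈ ∅
  x = 5: [0↦1, 1↦1, 2↦6, 3↦2, 4↦3, 5↦2, 6↦6]  zeros at y ∈ ∅
  x = 6: [0↦1, 1↦1, 2↦6, 3↦2, 4↦3, 5↦2, 6↦6]  zeros at y ∈ ∅
Collecting zeros: affine points = ∅.
Total count |C(F_7)_aff| = 0.


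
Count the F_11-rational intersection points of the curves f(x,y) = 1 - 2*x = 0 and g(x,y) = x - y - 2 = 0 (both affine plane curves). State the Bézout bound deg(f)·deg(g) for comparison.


Common zeros: {(6, 4)}; count = 1; Bézout bound = 1.

deg(f) = 1, deg(g) = 1, so Bézout bound = 1.
Scan x ∈ F_11. For each x, list the y ∈ F_11 with f(x, y) ≡ 0 and those with g(x, y) ≡ 0 (mod 11); the common zeros in that column are the intersection.
  x = 0: f ≡ 0 at y ∈ ∅; g ≡ 0 at y ∈ {9}; common: ∅.
  x = 1: f ≡ 0 at y ∈ ∅; g ≡ 0 at y ∈ {10}; common: ∅.
  x = 2: f ≡ 0 at y ∈ ∅; g ≡ 0 at y ∈ {0}; common: ∅.
  x = 3: f ≡ 0 at y ∈ ∅; g ≡ 0 at y ∈ {1}; common: ∅.
  x = 4: f ≡ 0 at y ∈ ∅; g ≡ 0 at y ∈ {2}; common: ∅.
  x = 5: f ≡ 0 at y ∈ ∅; g ≡ 0 at y ∈ {3}; common: ∅.
  x = 6: f ≡ 0 at y ∈ {0, 1, 2, 3, 4, 5, 6, 7, 8, 9, 10}; g ≡ 0 at y ∈ {4}; common: {4}.
  x = 7: f ≡ 0 at y ∈ ∅; g ≡ 0 at y ∈ {5}; common: ∅.
  x = 8: f ≡ 0 at y ∈ ∅; g ≡ 0 at y ∈ {6}; common: ∅.
  x = 9: f ≡ 0 at y ∈ ∅; g ≡ 0 at y ∈ {7}; common: ∅.
  x = 10: f ≡ 0 at y ∈ ∅; g ≡ 0 at y ∈ {8}; common: ∅.
Collecting: common zeros = {(6, 4)}, so the count is 1.
Comparison with the Bézout bound: 1 ≤ 1 = deg(f)·deg(g), as expected for curves with no common component (the bound is attained).


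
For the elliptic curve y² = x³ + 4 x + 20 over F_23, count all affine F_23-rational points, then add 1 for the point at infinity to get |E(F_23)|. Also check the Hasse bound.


Affine points = {(1, 5), (1, 18), (2, 6), (2, 17), (3, 6), (3, 17), (4, 10), (4, 13), (5, 2), (5, 21), (7, 0), (8, 9), (8, 14), (9, 7), (9, 16), (10, 5), (10, 18), (12, 5), (12, 18), (18, 6), (18, 17), (19, 3), (19, 20), (20, 2), (20, 21), (21, 2), (21, 21)}; affine count = 27; |E(F_23)| = 28.

Discriminant check: Δ ∝ 4a³ + 27b² = 4·4³ + 27·20² = 4·64 + 27·400 ≡ 16 (mod 23). Nonzero ⇒ E is nonsingular.
For each x ∈ F_23, compute rhs = x³ + 4·x + 20 mod 23, then count y ∈ F_23 with y² ≡ rhs.
  x = 0: rhs = 20, matching y values: none (0 points).
  x = 1: rhs = 2, matching y values: 5, 18 (2 points).
  x = 2: rhs = 13, matching y values: 6, 17 (2 points).
  x = 3: rhs = 13, matching y values: 6, 17 (2 points).
  x = 4: rhs = 8, matching y values: 10, 13 (2 points).
  x = 5: rhs = 4, matching y values: 2, 21 (2 points).
  x = 6: rhs = 7, matching y values: none (0 points).
  x = 7: rhs = 0, matching y values: 0 (1 points).
  x = 8: rhs = 12, matching y values: 9, 14 (2 points).
  x = 9: rhs = 3, matching y values: 7, 16 (2 points).
  x = 10: rhs = 2, matching y values: 5, 18 (2 points).
  x = 11: rhs = 15, matching y values: none (0 points).
  x = 12: rhs = 2, matching y values: 5, 18 (2 points).
  x = 13: rhs = 15, matching y values: none (0 points).
  x = 14: rhs = 14, matching y values: none (0 points).
  x = 15: rhs = 5, matching y values: none (0 points).
  x = 16: rhs = 17, matching y values: none (0 points).
  x = 17: rhs = 10, matching y values: none (0 points).
  x = 18: rhs = 13, matching y values: 6, 17 (2 points).
  x = 19: rhs = 9, matching y values: 3, 20 (2 points).
  x = 20: rhs = 4, matching y values: 2, 21 (2 points).
  x = 21: rhs = 4, matching y values: 2, 21 (2 points).
  x = 22: rhs = 15, matching y values: none (0 points).
Total affine count: 27.
Full point count |E(F_23)| = 27 + 1 = 28.
Hasse bound: |28 − (23+1)| = |4| = 4 ≤ 2√23 ≈ 9.5917 ✓.


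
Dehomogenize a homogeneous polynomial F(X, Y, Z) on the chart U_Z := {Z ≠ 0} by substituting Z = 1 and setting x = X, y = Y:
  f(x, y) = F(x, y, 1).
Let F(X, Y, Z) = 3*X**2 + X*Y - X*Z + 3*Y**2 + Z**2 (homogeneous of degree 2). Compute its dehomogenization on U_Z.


f(x, y) = 3*x**2 + x*y - x + 3*y**2 + 1

On U_Z we set Z = 1. Each monomial c·X^i·Y^j·Z^k in F becomes c·x^i·y^j·1^k = c·x^i·y^j.
Substituting Z = 1: F(X, Y, 1) = 3*x**2 + x*y - x + 3*y**2 + 1.
Note: deg(f) ≤ deg(F) = 2; strict inequality happens when F is divisible by Z (lost terms).


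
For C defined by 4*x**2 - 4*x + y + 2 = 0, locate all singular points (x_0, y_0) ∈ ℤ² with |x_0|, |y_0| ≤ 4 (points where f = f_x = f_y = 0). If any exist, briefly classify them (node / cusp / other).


No singular points in the scanned grid; C is smooth there.

Compute partial derivatives:
  f_x = 8*x - 4.
  f_y = 1.
f_y = 1 is a nonzero constant, so f_y never vanishes: no point (x, y) can satisfy f = f_x = f_y = 0. In particular no (x, y) ∈ {−4, ..., 4}² is singular; the curve is smooth.


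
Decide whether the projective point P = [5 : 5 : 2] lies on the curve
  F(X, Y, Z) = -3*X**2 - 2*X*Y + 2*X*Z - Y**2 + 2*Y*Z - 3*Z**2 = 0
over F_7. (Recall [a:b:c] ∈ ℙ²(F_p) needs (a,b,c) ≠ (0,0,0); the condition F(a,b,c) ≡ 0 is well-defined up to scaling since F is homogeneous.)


F(5,5,2) ≡ 4 (mod 7); P is NOT on the curve.

Evaluate F(5, 5, 2) term-by-term (mod 7).
  -3*X**2 ↦ -3·25·1·1 = -75
  -2*X*Y ↦ -2·5·5·1 = -50
  2*X*Z ↦ 2·5·1·2 = 20
  -Y**2 ↦ -1·1·25·1 = -25
  2*Y*Z ↦ 2·1·5·2 = 20
  -3*Z**2 ↦ -3·1·1·4 = -12
Sum: F(5, 5, 2) = (-75) + (-50) + (20) + (-25) + (20) + (-12) = -122.
Reducing mod 7: -122 ≡ 4 (mod 7).
Since F(a, b, c) ≡ 4 ≠ 0 (mod 7), P does NOT lie on the curve.


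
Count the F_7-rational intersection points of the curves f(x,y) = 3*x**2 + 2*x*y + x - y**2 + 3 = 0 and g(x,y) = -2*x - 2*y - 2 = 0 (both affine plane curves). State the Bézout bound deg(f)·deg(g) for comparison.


Common zeros: {(3, 3)}; count = 1; Bézout bound = 2.

deg(f) = 2, deg(g) = 1, so Bézout bound = 2.
Scan x ∈ F_7. For each x, list the y ∈ F_7 with f(x, y) ≡ 0 and those with g(x, y) ≡ 0 (mod 7); the common zeros in that column are the intersection.
  x = 0: f ≡ 0 at y ∈ ∅; g ≡ 0 at y ∈ {6}; common: ∅.
  x = 1: f ≡ 0 at y ∈ {0, 2}; g ≡ 0 at y ∈ {5}; common: ∅.
  x = 2: f ≡ 0 at y ∈ {2}; g ≡ 0 at y ∈ {4}; common: ∅.
  x = 3: f ≡ 0 at y ∈ {3}; g ≡ 0 at y ∈ {3}; common: {3}.
  x = 4: f ≡ 0 at y ∈ {3, 5}; g ≡ 0 at y ∈ {2}; common: ∅.
  x = 5: f ≡ 0 at y ∈ ∅; g ≡ 0 at y ∈ {1}; common: ∅.
  x = 6: f ≡ 0 at y ∈ ∅; g ≡ 0 at y ∈ {0}; common: ∅.
Collecting: common zeros = {(3, 3)}, so the count is 1.
Comparison with the Bézout bound: 1 ≤ 2 = deg(f)·deg(g), as expected for curves with no common component (the affine F_7-count falls short of the bound because intersections may lie at infinity, over extension fields, or carry multiplicity).


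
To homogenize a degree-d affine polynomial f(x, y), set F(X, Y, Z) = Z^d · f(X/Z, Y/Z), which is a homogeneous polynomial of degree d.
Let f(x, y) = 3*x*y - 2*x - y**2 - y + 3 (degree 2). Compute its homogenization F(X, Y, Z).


F(X, Y, Z) = 3*X*Y - 2*X*Z - Y**2 - Y*Z + 3*Z**2

deg(f) = 2.
Substitute x = X/Z, y = Y/Z into f, then multiply by Z^2.
  monomial 3·x^1·y^1 ↦ 3·X^1·Y^1·Z^0.
  monomial -2·x^1·y^0 ↦ -2·X^1·Y^0·Z^1.
  monomial -1·x^0·y^2 ↦ -1·X^0·Y^2·Z^0.
  monomial -1·x^0·y^1 ↦ -1·X^0·Y^1·Z^1.
  monomial 3·x^0·y^0 ↦ 3·X^0·Y^0·Z^2.
Collecting: F(X, Y, Z) = 3*X*Y - 2*X*Z - Y**2 - Y*Z + 3*Z**2.


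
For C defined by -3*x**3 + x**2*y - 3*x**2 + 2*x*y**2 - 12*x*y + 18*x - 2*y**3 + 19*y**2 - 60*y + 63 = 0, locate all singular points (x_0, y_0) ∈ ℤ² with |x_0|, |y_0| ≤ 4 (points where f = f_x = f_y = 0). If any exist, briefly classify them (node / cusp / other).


Singular points: {(0, 3)}; classification: cusp.

Compute partial derivatives:
  f_x = -9*x**2 + 2*x*y - 6*x + 2*y**2 - 12*y + 18.
  f_y = x**2 + 4*x*y - 12*x - 6*y**2 + 38*y - 60.
Scan x_0 ∈ {−4, ..., 4}. For each x_0, f_y(x_0, y) is a polynomial in y; find its integer roots y ∈ {−4, ..., 4}, then test f_x and f at those candidates.
  x = -4: f_y(-4, y) = -6*y**2 + 22*y + 4; no integer root y with |y| ≤ 4.
  x = -3: f_y(-3, y) = -6*y**2 + 26*y - 15; no integer root y with |y| ≤ 4.
  x = -2: f_y(-2, y) = -6*y**2 + 30*y - 32; no integer root y with |y| ≤ 4.
  x = -1: f_y(-1, y) = -6*y**2 + 34*y - 47; no integer root y with |y| ≤ 4.
  x = 0: f_y(0, y) = -6*y**2 + 38*y - 60; vanishes at y ∈ {3}. (0, 3): f_x = 0, f = 0 — SINGULAR.
  x = 1: f_y(1, y) = -6*y**2 + 42*y - 71; no integer root y with |y| ≤ 4.
  x = 2: f_y(2, y) = -6*y**2 + 46*y - 80; no integer root y with |y| ≤ 4.
  x = 3: f_y(3, y) = -6*y**2 + 50*y - 87; no integer root y with |y| ≤ 4.
  x = 4: f_y(4, y) = -6*y**2 + 54*y - 92; no integer root y with |y| ≤ 4.
Only singular point on the grid: (0, 3).
Classify: substitute x = 0 + u, y = 3 + v and expand: f = -3*u**3 + u**2*v + 2*u*v**2 - 2*v**3 + v**2.
No constant or linear terms (consistent with a singular point). Quadratic part: v**2. Cubic part: -3*u**3 + u**2*v + 2*u*v**2 - 2*v**3.
The quadratic part v**2 is a perfect square, so there is a single (double) tangent line v = 0, i.e. y = 3. Restricting the cubic part to that line (v = 0) leaves -3*u**3 ≠ 0, so f is not divisible by v and the branch is v² ≈ 3*u**3 to lowest order — this is a cusp.
Classification: cusp.


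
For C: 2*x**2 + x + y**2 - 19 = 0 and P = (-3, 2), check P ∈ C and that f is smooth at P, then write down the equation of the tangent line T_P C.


Tangent line at P: -11*x + 4*y - 41 = 0.

Step 1: f(-3, 2) = 0, so P lies on C.
Step 2: partial derivatives
  f_x(x, y) = 4*x + 1, f_y(x, y) = 2*y.
  f_x(P) = -11, f_y(P) = 4 (gradient nonzero, so P is smooth).
Step 3: tangent line at P: -11·(x − -3) + 4·(y − 2) = 0.
Expanding: -11*x + 4*y - 41 = 0.


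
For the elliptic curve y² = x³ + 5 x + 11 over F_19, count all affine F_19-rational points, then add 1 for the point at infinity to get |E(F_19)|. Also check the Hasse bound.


Affine points = {(0, 7), (0, 12), (1, 6), (1, 13), (4, 0), (5, 3), (5, 16), (7, 3), (7, 16), (9, 5), (9, 14), (10, 4), (10, 15), (16, 8), (16, 11), (18, 9), (18, 10)}; affine count = 17; |E(F_19)| = 18.

Discriminant check: Δ ∝ 4a³ + 27b² = 4·5³ + 27·11² = 4·125 + 27·121 ≡ 5 (mod 19). Nonzero ⇒ E is nonsingular.
For each x ∈ F_19, compute rhs = x³ + 5·x + 11 mod 19, then count y ∈ F_19 with y² ≡ rhs.
  x = 0: rhs = 11, matching y values: 7, 12 (2 points).
  x = 1: rhs = 17, matching y values: 6, 13 (2 points).
  x = 2: rhs = 10, matching y values: none (0 points).
  x = 3: rhs = 15, matching y values: none (0 points).
  x = 4: rhs = 0, matching y values: 0 (1 points).
  x = 5: rhs = 9, matching y values: 3, 16 (2 points).
  x = 6: rhs = 10, matching y values: none (0 points).
  x = 7: rhs = 9, matching y values: 3, 16 (2 points).
  x = 8: rhs = 12, matching y values: none (0 points).
  x = 9: rhs = 6, matching y values: 5, 14 (2 points).
  x = 10: rhs = 16, matching y values: 4, 15 (2 points).
  x = 11: rhs = 10, matching y values: none (0 points).
  x = 12: rhs = 13, matching y values: none (0 points).
  x = 13: rhs = 12, matching y values: none (0 points).
  x = 14: rhs = 13, matching y values: none (0 points).
  x = 15: rhs = 3, matching y values: none (0 points).
  x = 16: rhs = 7, matching y values: 8, 11 (2 points).
  x = 17: rhs = 12, matching y values: none (0 points).
  x = 18: rhs = 5, matching y values: 9, 10 (2 points).
Total affine count: 17.
Full point count |E(F_19)| = 17 + 1 = 18.
Hasse bound: |18 − (19+1)| = |-2| = 2 ≤ 2√19 ≈ 8.7178 ✓.


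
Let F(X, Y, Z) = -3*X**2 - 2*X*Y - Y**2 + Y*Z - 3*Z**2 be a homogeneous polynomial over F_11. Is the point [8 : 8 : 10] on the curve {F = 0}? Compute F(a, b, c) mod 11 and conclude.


F(8,8,10) ≡ 1 (mod 11); P is NOT on the curve.

Evaluate F(8, 8, 10) term-by-term (mod 11).
  -3*X**2 ↦ -3·64·1·1 = -192
  -2*X*Y ↦ -2·8·8·1 = -128
  -Y**2 ↦ -1·1·64·1 = -64
  Y*Z ↦ 1·1·8·10 = 80
  -3*Z**2 ↦ -3·1·1·100 = -300
Sum: F(8, 8, 10) = (-192) + (-128) + (-64) + (80) + (-300) = -604.
Reducing mod 11: -604 ≡ 1 (mod 11).
Since F(a, b, c) ≡ 1 ≠ 0 (mod 11), P does NOT lie on the curve.


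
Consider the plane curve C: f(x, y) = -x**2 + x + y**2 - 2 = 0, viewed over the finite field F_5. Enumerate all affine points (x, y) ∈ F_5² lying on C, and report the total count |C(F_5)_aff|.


Affine F_5-points: {(2, 2), (2, 3), (4, 2), (4, 3)}; count = 4.

For each of the 25 pairs (x, y) ∈ F_5², evaluate f(x, y) mod 5. Record the zeros.
  x = 0: [0↦3, 1↦4, 2↦2, 3↦2, 4↦4]  zeros at y ∈ ∅
  x = 1: [0↦3, 1↦4, 2↦2, 3↦2, 4↦4]  zeros at y ∈ ∅
  x = 2: [0↦1, 1↦2, 2↦0, 3↦0, 4↦2]  zeros at y ∈ {2, 3}
  x = 3: [0↦2, 1↦3, 2↦1, 3↦1, 4↦3]  zeros at y ∈ ∅
  x = 4: [0↦1, 1↦2, 2↦0, 3↦0, 4↦2]  zeros at y ∈ {2, 3}
Collecting zeros: affine points = {(2, 2), (2, 3), (4, 2), (4, 3)}.
Total count |C(F_5)_aff| = 4.


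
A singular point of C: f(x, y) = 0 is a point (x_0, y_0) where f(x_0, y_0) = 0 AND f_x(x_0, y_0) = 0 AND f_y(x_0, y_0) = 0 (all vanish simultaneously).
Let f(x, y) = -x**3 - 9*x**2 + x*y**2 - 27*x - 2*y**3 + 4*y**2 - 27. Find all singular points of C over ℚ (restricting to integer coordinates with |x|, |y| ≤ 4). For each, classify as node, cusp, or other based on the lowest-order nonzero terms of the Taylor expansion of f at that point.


Singular points: {(-3, 0)}; classification: cusp.

Compute partial derivatives:
  f_x = -3*x**2 - 18*x + y**2 - 27.
  f_y = 2*x*y - 6*y**2 + 8*y.
Scan x_0 ∈ {−4, ..., 4}. For each x_0, f_y(x_0, y) is a polynomial in y; find its integer roots y ∈ {−4, ..., 4}, then test f_x and f at those candidates.
  x = -4: f_y(-4, y) = -6*y**2; vanishes at y ∈ {0}. (-4, 0): f_x = -3 ≠ 0.
  x = -3: f_y(-3, y) = -6*y**2 + 2*y; vanishes at y ∈ {0}. (-3, 0): f_x = 0, f = 0 — SINGULAR.
  x = -2: f_y(-2, y) = -6*y**2 + 4*y; vanishes at y ∈ {0}. (-2, 0): f_x = -3 ≠ 0.
  x = -1: f_y(-1, y) = -6*y**2 + 6*y; vanishes at y ∈ {0, 1}. (-1, 0): f_x = -12 ≠ 0; (-1, 1): f_x = -11 ≠ 0.
  x = 0: f_y(0, y) = -6*y**2 + 8*y; vanishes at y ∈ {0}. (0, 0): f_x = -27 ≠ 0.
  x = 1: f_y(1, y) = -6*y**2 + 10*y; vanishes at y ∈ {0}. (1, 0): f_x = -48 ≠ 0.
  x = 2: f_y(2, y) = -6*y**2 + 12*y; vanishes at y ∈ {0, 2}. (2, 0): f_x = -75 ≠ 0; (2, 2): f_x = -71 ≠ 0.
  x = 3: f_y(3, y) = -6*y**2 + 14*y; vanishes at y ∈ {0}. (3, 0): f_x = -108 ≠ 0.
  x = 4: f_y(4, y) = -6*y**2 + 16*y; vanishes at y ∈ {0}. (4, 0): f_x = -147 ≠ 0.
Only singular point on the grid: (-3, 0).
Classify: substitute x = -3 + u, y = 0 + v and expand: f = -u**3 + u*v**2 - 2*v**3 + v**2.
No constant or linear terms (consistent with a singular point). Quadratic part: v**2. Cubic part: -u**3 + u*v**2 - 2*v**3.
The quadratic part v**2 is a perfect square, so there is a single (double) tangent line v = 0, i.e. y = 0. Restricting the cubic part to that line (v = 0) leaves -u**3 ≠ 0, so f is not divisible by v and the branch is v² ≈ u**3 to lowest order — this is a cusp.
Classification: cusp.


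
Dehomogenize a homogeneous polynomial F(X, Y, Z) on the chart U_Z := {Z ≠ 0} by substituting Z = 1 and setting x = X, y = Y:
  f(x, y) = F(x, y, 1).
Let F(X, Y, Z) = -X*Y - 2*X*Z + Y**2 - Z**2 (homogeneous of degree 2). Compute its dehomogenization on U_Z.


f(x, y) = -x*y - 2*x + y**2 - 1

On U_Z we set Z = 1. Each monomial c·X^i·Y^j·Z^k in F becomes c·x^i·y^j·1^k = c·x^i·y^j.
Substituting Z = 1: F(X, Y, 1) = -x*y - 2*x + y**2 - 1.
Note: deg(f) ≤ deg(F) = 2; strict inequality happens when F is divisible by Z (lost terms).


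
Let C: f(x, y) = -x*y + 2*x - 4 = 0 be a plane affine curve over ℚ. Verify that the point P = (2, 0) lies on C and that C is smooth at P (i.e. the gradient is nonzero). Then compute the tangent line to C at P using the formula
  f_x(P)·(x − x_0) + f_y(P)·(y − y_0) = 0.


Tangent line at P: 2*x - 2*y - 4 = 0.

Step 1: f(2, 0) = 0, so P lies on C.
Step 2: partial derivatives
  f_x(x, y) = 2 - y, f_y(x, y) = -x.
  f_x(P) = 2, f_y(P) = -2 (gradient nonzero, so P is smooth).
Step 3: tangent line at P: 2·(x − 2) + -2·(y − 0) = 0.
Expanding: 2*x - 2*y - 4 = 0.


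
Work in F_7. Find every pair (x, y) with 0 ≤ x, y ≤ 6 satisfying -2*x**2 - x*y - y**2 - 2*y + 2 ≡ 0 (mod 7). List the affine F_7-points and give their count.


Affine F_7-points: {(1, 0), (1, 4), (4, 4), (5, 1), (5, 6), (6, 0), (6, 6)}; count = 7.

For each of the 49 pairs (x, y) ∈ F_7², evaluate f(x, y) mod 7. Record the zeros.
  x = 0: [0↦2, 1↦6, 2↦1, 3↦1, 4↦6, 5↦2, 6↦3]  zeros at y ∈ ∅
  x = 1: [0↦0, 1↦3, 2↦4, 3↦3, 4↦0, 5↦2, 6↦2]  zeros at y ∈ {0, 4}
  x = 2: [0↦1, 1↦3, 2↦3, 3↦1, 4↦4, 5↦5, 6↦4]  zeros at y ∈ ∅
  x = 3: [0↦5, 1↦6, 2↦5, 3↦2, 4↦4, 5↦4, 6↦2]  zeros at y ∈ ∅
  x = 4: [0↦5, 1↦5, 2↦3, 3↦6, 4↦0, 5↦6, 6↦3]  zeros at y ∈ {4}
  x = 5: [0↦1, 1↦0, 2↦4, 3↦6, 4↦6, 5↦4, 6↦0]  zeros at y ∈ {1, 6}
  x = 6: [0↦0, 1↦5, 2↦1, 3↦2, 4↦1, 5↦5, 6↦0]  zeros at y ∈ {0, 6}
Collecting zeros: affine points = {(1, 0), (1, 4), (4, 4), (5, 1), (5, 6), (6, 0), (6, 6)}.
Total count |C(F_7)_aff| = 7.


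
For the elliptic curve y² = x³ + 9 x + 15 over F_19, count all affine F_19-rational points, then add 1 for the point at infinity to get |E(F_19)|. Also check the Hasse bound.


Affine points = {(1, 5), (1, 14), (4, 1), (4, 18), (6, 0), (11, 1), (11, 18), (13, 7), (13, 12), (14, 4), (14, 15), (18, 9), (18, 10)}; affine count = 13; |E(F_19)| = 14.

Discriminant check: Δ ∝ 4a³ + 27b² = 4·9³ + 27·15² = 4·729 + 27·225 ≡ 4 (mod 19). Nonzero ⇒ E is nonsingular.
For each x ∈ F_19, compute rhs = x³ + 9·x + 15 mod 19, then count y ∈ F_19 with y² ≡ rhs.
  x = 0: rhs = 15, matching y values: none (0 points).
  x = 1: rhs = 6, matching y values: 5, 14 (2 points).
  x = 2: rhs = 3, matching y values: none (0 points).
  x = 3: rhs = 12, matching y values: none (0 points).
  x = 4: rhs = 1, matching y values: 1, 18 (2 points).
  x = 5: rhs = 14, matching y values: none (0 points).
  x = 6: rhs = 0, matching y values: 0 (1 points).
  x = 7: rhs = 3, matching y values: none (0 points).
  x = 8: rhs = 10, matching y values: none (0 points).
  x = 9: rhs = 8, matching y values: none (0 points).
  x = 10: rhs = 3, matching y values: none (0 points).
  x = 11: rhs = 1, matching y values: 1, 18 (2 points).
  x = 12: rhs = 8, matching y values: none (0 points).
  x = 13: rhs = 11, matching y values: 7, 12 (2 points).
  x = 14: rhs = 16, matching y values: 4, 15 (2 points).
  x = 15: rhs = 10, matching y values: none (0 points).
  x = 16: rhs = 18, matching y values: none (0 points).
  x = 17: rhs = 8, matching y values: none (0 points).
  x = 18: rhs = 5, matching y values: 9, 10 (2 points).
Total affine count: 13.
Full point count |E(F_19)| = 13 + 1 = 14.
Hasse bound: |14 − (19+1)| = |-6| = 6 ≤ 2√19 ≈ 8.7178 ✓.


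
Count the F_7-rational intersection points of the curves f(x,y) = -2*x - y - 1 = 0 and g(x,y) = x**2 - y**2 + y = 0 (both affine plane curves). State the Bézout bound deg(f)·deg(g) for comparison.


Common zeros: ∅; count = 0; Bézout bound = 2.

deg(f) = 1, deg(g) = 2, so Bézout bound = 2.
Scan x ∈ F_7. For each x, list the y ∈ F_7 with f(x, y) ≡ 0 and those with g(x, y) ≡ 0 (mod 7); the common zeros in that column are the intersection.
  x = 0: f ≡ 0 at y ∈ {6}; g ≡ 0 at y ∈ {0, 1}; common: ∅.
  x = 1: f ≡ 0 at y ∈ {4}; g ≡ 0 at y ∈ ∅; common: ∅.
  x = 2: f ≡ 0 at y ∈ {2}; g ≡ 0 at y ∈ ∅; common: ∅.
  x = 3: f ≡ 0 at y ∈ {0}; g ≡ 0 at y ∈ {2, 6}; common: ∅.
  x = 4: f ≡ 0 at y ∈ {5}; g ≡ 0 at y ∈ {2, 6}; common: ∅.
  x = 5: f ≡ 0 at y ∈ {3}; g ≡ 0 at y ∈ ∅; common: ∅.
  x = 6: f ≡ 0 at y ∈ {1}; g ≡ 0 at y ∈ ∅; common: ∅.
Collecting: common zeros = ∅, so the count is 0.
Comparison with the Bézout bound: 0 ≤ 2 = deg(f)·deg(g), as expected for curves with no common component (the affine F_7-count falls short of the bound because intersections may lie at infinity, over extension fields, or carry multiplicity).


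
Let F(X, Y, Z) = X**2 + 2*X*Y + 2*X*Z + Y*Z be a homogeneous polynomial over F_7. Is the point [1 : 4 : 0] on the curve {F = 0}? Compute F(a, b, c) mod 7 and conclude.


F(1,4,0) ≡ 2 (mod 7); P is NOT on the curve.

Evaluate F(1, 4, 0) term-by-term (mod 7).
  X**2 ↦ 1·1·1·1 = 1
  2*X*Y ↦ 2·1·4·1 = 8
  2*X*Z ↦ 2·1·1·0 = 0
  Y*Z ↦ 1·1·4·0 = 0
Sum: F(1, 4, 0) = (1) + (8) + (0) + (0) = 9.
Reducing mod 7: 9 ≡ 2 (mod 7).
Since F(a, b, c) ≡ 2 ≠ 0 (mod 7), P does NOT lie on the curve.


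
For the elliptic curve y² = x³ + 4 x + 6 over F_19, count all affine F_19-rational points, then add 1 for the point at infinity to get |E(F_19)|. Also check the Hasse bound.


Affine points = {(0, 5), (0, 14), (1, 7), (1, 12), (3, 8), (3, 11), (7, 4), (7, 15), (9, 7), (9, 12), (10, 1), (10, 18), (16, 9), (16, 10), (17, 3), (17, 16), (18, 1), (18, 18)}; affine count = 18; |E(F_19)| = 19.

Discriminant check: Δ ∝ 4a³ + 27b² = 4·4³ + 27·6² = 4·64 + 27·36 ≡ 12 (mod 19). Nonzero ⇒ E is nonsingular.
For each x ∈ F_19, compute rhs = x³ + 4·x + 6 mod 19, then count y ∈ F_19 with y² ≡ rhs.
  x = 0: rhs = 6, matching y values: 5, 14 (2 points).
  x = 1: rhs = 11, matching y values: 7, 12 (2 points).
  x = 2: rhs = 3, matching y values: none (0 points).
  x = 3: rhs = 7, matching y values: 8, 11 (2 points).
  x = 4: rhs = 10, matching y values: none (0 points).
  x = 5: rhs = 18, matching y values: none (0 points).
  x = 6: rhs = 18, matching y values: none (0 points).
  x = 7: rhs = 16, matching y values: 4, 15 (2 points).
  x = 8: rhs = 18, matching y values: none (0 points).
  x = 9: rhs = 11, matching y values: 7, 12 (2 points).
  x = 10: rhs = 1, matching y values: 1, 18 (2 points).
  x = 11: rhs = 13, matching y values: none (0 points).
  x = 12: rhs = 15, matching y values: none (0 points).
  x = 13: rhs = 13, matching y values: none (0 points).
  x = 14: rhs = 13, matching y values: none (0 points).
  x = 15: rhs = 2, matching y values: none (0 points).
  x = 16: rhs = 5, matching y values: 9, 10 (2 points).
  x = 17: rhs = 9, matching y values: 3, 16 (2 points).
  x = 18: rhs = 1, matching y values: 1, 18 (2 points).
Total affine count: 18.
Full point count |E(F_19)| = 18 + 1 = 19.
Hasse bound: |19 − (19+1)| = |-1| = 1 ≤ 2√19 ≈ 8.7178 ✓.


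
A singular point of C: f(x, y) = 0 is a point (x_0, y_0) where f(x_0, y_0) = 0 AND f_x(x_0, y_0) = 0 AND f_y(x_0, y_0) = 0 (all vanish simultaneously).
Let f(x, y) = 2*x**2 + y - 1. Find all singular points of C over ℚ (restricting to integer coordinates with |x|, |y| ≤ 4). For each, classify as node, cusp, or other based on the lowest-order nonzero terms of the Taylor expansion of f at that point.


No singular points in the scanned grid; C is smooth there.

Compute partial derivatives:
  f_x = 4*x.
  f_y = 1.
f_y = 1 is a nonzero constant, so f_y never vanishes: no point (x, y) can satisfy f = f_x = f_y = 0. In particular no (x, y) ∈ {−4, ..., 4}² is singular; the curve is smooth.


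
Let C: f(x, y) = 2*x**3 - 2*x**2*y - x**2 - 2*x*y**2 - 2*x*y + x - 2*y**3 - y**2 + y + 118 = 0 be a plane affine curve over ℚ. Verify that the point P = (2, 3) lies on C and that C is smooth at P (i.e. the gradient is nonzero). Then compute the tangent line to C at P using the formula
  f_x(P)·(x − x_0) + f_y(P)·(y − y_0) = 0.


Tangent line at P: -27*x - 95*y + 339 = 0.

Step 1: f(2, 3) = 0, so P lies on C.
Step 2: partial derivatives
  f_x(x, y) = 6*x**2 - 4*x*y - 2*x - 2*y**2 - 2*y + 1, f_y(x, y) = -2*x**2 - 4*x*y - 2*x - 6*y**2 - 2*y + 1.
  f_x(P) = -27, f_y(P) = -95 (gradient nonzero, so P is smooth).
Step 3: tangent line at P: -27·(x − 2) + -95·(y − 3) = 0.
Expanding: -27*x - 95*y + 339 = 0.


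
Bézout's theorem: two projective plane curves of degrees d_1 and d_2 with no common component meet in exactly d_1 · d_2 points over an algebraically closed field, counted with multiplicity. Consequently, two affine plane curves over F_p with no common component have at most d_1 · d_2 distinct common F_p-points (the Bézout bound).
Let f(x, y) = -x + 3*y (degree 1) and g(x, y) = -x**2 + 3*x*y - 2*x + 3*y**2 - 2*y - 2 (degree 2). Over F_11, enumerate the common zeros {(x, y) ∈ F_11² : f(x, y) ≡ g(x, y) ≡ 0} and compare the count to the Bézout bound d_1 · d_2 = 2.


Common zeros: {(4, 5)}; count = 1; Bézout bound = 2.

deg(f) = 1, deg(g) = 2, so Bézout bound = 2.
Scan x ∈ F_11. For each x, list the y ∈ F_11 with f(x, y) ≡ 0 and those with g(x, y) ≡ 0 (mod 11); the common zeros in that column are the intersection.
  x = 0: f ≡ 0 at y ∈ {0}; g ≡ 0 at y ∈ ∅; common: ∅.
  x = 1: f ≡ 0 at y ∈ {4}; g ≡ 0 at y ∈ ∅; common: ∅.
  x = 2: f ≡ 0 at y ∈ {8}; g ≡ 0 at y ∈ {7, 10}; common: ∅.
  x = 3: f ≡ 0 at y ∈ {1}; g ≡ 0 at y ∈ {8}; common: ∅.
  x = 4: f ≡ 0 at y ∈ {5}; g ≡ 0 at y ∈ {5, 10}; common: {5}.
  x = 5: f ≡ 0 at y ∈ {9}; g ≡ 0 at y ∈ ∅; common: ∅.
  x = 6: f ≡ 0 at y ∈ {2}; g ≡ 0 at y ∈ {6, 7}; common: ∅.
  x = 7: f ≡ 0 at y ∈ {6}; g ≡ 0 at y ∈ ∅; common: ∅.
  x = 8: f ≡ 0 at y ∈ {10}; g ≡ 0 at y ∈ {3, 8}; common: ∅.
  x = 9: f ≡ 0 at y ∈ {3}; g ≡ 0 at y ∈ {5}; common: ∅.
  x = 10: f ≡ 0 at y ∈ {7}; g ≡ 0 at y ∈ {3, 6}; common: ∅.
Collecting: common zeros = {(4, 5)}, so the count is 1.
Comparison with the Bézout bound: 1 ≤ 2 = deg(f)·deg(g), as expected for curves with no common component (the affine F_11-count falls short of the bound because intersections may lie at infinity, over extension fields, or carry multiplicity).
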